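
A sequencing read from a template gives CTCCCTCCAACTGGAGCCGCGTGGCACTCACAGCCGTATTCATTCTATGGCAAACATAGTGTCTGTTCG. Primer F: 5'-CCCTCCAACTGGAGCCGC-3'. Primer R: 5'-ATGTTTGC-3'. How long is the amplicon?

Scanning the template, CCCTCCAACTGGAGCCGC occurs at positions 3–20; this primer anneals to the bottom strand there with its 3' end pointing downstream.
Taking the reverse complement of ATGTTTGC gives GCAAACAT, found at positions 50–57 on the template; the primer anneals here to the top strand with its 3' end pointing upstream.
Amplicon spans positions 3–57: 55 bp.

55 bp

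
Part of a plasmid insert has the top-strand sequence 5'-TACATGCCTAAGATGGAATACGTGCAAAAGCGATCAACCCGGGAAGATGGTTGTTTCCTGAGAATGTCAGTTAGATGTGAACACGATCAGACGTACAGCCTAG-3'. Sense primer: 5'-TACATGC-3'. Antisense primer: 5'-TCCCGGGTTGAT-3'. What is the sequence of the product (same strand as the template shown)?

The forward primer matches the template at positions 1–7.
The reverse primer's reverse complement is ATCAACCCGGGA, which matches the template at positions 33–44.
The product is the template from position 1 through 44 (44 bp).

5'-TACATGCCTAAGATGGAATACGTGCAAAAGCGATCAACCCGGGA-3'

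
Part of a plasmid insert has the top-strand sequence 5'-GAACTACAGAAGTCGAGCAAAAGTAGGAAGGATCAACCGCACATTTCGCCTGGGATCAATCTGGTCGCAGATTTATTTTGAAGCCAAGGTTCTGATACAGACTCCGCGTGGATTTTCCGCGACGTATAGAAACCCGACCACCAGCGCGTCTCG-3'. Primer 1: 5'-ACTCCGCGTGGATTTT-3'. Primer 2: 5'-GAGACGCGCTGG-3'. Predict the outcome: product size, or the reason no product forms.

Primer 1 (ACTCCGCGTGGATTTT) matches the top strand at positions 101–116; it acts as a forward primer.
Primer 2's reverse complement is CCAGCGCGTCTC, matching the top strand at positions 141–152; it acts as a reverse primer.
The 3' ends face each other across positions 101–152, giving a 52 bp product.

Yes — a 52 bp product.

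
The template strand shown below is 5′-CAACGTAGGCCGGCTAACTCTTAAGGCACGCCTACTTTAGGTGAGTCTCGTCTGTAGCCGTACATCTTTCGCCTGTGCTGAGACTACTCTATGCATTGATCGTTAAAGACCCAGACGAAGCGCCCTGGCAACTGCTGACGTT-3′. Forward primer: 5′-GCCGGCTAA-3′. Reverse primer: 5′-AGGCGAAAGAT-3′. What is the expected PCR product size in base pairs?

The forward primer matches the template at positions 9–17.
Reverse complement of the reverse primer: ATCTTTCGCCT. This occurs on the top strand at positions 64–74.
The product runs from position 9 to position 74, so its length is 74 − 9 + 1 = 66 bp.

66 bp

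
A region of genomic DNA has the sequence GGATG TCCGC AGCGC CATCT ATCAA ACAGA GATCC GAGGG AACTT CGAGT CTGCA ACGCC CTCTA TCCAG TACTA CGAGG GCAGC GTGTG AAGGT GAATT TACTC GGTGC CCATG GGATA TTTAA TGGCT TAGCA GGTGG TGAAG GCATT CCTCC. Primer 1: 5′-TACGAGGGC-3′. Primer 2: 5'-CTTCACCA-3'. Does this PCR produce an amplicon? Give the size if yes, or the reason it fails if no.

Primer 1 (TACGAGGGC) matches the top strand at positions 74–82; it acts as a forward primer.
Primer 2's reverse complement is TGGTGAAG, matching the top strand at positions 138–145; it acts as a reverse primer.
The 3' ends face each other across positions 74–145, giving a 72 bp product.

Yes — a 72 bp product.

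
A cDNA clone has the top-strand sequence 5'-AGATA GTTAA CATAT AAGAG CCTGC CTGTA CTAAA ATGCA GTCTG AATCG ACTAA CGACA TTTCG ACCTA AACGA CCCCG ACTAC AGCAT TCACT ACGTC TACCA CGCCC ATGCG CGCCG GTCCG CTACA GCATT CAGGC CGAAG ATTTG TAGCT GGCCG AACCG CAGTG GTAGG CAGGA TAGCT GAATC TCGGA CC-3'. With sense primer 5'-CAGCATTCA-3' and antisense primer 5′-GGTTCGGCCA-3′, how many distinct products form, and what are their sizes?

The forward primer CAGCATTCA matches the top strand at positions 85–93, 129–137.
The reverse primer's reverse complement is TGGCCGAACC, matching at positions 155–164.
Each forward site pairs with the reverse site to give a product ending at position 164: sizes 80, 36 bp.

Two products: 80 bp, 36 bp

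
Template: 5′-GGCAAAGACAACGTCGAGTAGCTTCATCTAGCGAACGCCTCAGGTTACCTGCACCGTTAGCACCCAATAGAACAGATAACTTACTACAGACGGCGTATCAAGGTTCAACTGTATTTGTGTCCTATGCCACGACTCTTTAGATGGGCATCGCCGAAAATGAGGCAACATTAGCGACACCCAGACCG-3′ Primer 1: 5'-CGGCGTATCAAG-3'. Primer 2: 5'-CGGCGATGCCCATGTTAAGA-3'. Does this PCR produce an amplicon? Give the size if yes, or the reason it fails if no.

Primer 2 (CGGCGATGCCCATGTTAAGA) does not match the top strand, and its reverse complement TCTTAACATGGGCATCGCCG does not match either.
With no annealing site for primer 2, no amplification occurs.

No product — primer 2 has no binding site in the template.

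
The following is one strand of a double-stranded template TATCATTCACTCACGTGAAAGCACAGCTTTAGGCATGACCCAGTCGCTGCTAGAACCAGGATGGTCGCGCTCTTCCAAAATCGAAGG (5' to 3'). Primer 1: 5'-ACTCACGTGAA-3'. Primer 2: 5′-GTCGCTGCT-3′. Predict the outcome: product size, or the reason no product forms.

Primer 1 (ACTCACGTGAA) matches the top strand at positions 9–19 (3' end points downstream).
Primer 2 (GTCGCTGCT) also matches the top strand directly, at positions 43–51 — its reverse complement AGCAGCGAC is not present.
Both primers anneal to the bottom strand with 3' ends pointing the same way, so neither can prime synthesis back toward the other.

No product — both primers anneal to the same strand and extend in the same direction.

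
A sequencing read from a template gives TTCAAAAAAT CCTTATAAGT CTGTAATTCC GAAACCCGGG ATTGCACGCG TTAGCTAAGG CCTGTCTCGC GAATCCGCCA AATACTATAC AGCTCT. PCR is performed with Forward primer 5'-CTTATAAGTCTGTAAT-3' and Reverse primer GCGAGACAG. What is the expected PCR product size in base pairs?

59 bp

Scanning the template, CTTATAAGTCTGTAAT occurs at positions 12–27; this primer anneals to the bottom strand there with its 3' end pointing downstream.
Reverse complement of the reverse primer: CTGTCTCGC. This occurs on the top strand at positions 62–70.
Product length = (reverse-primer end) − (forward-primer start) + 1 = 70 − 12 + 1 = 59 bp.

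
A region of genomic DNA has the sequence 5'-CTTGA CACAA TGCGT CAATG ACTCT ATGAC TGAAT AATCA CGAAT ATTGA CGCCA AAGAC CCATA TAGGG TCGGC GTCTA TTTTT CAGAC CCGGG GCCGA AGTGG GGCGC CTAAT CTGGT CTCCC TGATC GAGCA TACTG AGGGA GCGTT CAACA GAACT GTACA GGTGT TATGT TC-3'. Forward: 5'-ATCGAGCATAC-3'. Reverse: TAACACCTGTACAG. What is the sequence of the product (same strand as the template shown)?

The forward primer matches the template at positions 128–138.
The reverse primer's reverse complement is CTGTACAGGTGTTA, which matches the template at positions 159–172.
The product is the template from position 128 through 172 (45 bp).

5'-ATCGAGCATACTGAGGGAGCGTTCAACAGAACTGTACAGGTGTTA-3'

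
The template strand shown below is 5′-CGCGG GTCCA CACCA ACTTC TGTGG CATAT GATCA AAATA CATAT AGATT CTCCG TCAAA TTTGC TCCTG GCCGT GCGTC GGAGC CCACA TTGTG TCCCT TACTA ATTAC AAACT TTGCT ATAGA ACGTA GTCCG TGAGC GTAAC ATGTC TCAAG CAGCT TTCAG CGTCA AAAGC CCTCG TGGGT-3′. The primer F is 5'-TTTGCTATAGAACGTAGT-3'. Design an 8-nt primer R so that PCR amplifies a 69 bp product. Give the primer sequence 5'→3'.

The forward primer binds at positions 115–132, so a 69 bp product ends at position 115 + 69 − 1 = 183.
The reverse primer anneals to the top strand over positions 176–183, i.e. to CCTCGTGG.
Its sequence written 5'→3' is the reverse complement: CCACGAGG.

5'-CCACGAGG-3'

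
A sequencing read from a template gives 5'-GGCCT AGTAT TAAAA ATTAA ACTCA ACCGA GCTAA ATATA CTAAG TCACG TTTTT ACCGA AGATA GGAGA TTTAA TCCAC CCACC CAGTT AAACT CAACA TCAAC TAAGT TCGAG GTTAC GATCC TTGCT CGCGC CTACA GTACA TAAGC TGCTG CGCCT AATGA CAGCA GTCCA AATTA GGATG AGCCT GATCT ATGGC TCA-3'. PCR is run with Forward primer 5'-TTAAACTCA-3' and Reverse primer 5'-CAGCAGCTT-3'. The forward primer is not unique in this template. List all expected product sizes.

The forward primer TTAAACTCA matches the top strand at positions 17–25, 89–97.
The reverse primer's reverse complement is AAGCTGCTG, matching at positions 147–155.
Each forward site pairs with the reverse site to give a product ending at position 155: sizes 139, 67 bp.

139 bp, 67 bp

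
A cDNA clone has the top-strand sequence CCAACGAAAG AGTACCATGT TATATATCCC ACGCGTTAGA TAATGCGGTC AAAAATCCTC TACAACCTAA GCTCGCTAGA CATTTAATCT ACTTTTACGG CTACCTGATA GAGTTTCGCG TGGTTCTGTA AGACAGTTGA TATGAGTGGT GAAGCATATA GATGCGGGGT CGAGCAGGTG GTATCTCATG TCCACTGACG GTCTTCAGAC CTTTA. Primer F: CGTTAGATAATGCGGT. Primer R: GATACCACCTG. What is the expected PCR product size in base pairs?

Scanning the template, CGTTAGATAATGCGGT occurs at positions 34–49; this primer anneals to the bottom strand there with its 3' end pointing downstream.
Reverse complement of the reverse primer: CAGGTGGTATC. This occurs on the top strand at positions 175–185.
Product length = (reverse-primer end) − (forward-primer start) + 1 = 185 − 34 + 1 = 152 bp.

152 bp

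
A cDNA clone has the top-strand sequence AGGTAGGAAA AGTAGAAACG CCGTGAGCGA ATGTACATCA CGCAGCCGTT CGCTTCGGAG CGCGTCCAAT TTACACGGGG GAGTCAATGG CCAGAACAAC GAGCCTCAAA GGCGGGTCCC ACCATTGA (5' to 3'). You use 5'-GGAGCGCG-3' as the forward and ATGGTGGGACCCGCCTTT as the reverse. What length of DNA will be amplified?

The forward primer matches the template at positions 57–64.
Taking the reverse complement of ATGGTGGGACCCGCCTTT gives AAAGGCGGGTCCCACCAT, found at positions 108–125 on the template; the primer anneals here to the top strand with its 3' end pointing upstream.
The product runs from position 57 to position 125, so its length is 125 − 57 + 1 = 69 bp.

69 bp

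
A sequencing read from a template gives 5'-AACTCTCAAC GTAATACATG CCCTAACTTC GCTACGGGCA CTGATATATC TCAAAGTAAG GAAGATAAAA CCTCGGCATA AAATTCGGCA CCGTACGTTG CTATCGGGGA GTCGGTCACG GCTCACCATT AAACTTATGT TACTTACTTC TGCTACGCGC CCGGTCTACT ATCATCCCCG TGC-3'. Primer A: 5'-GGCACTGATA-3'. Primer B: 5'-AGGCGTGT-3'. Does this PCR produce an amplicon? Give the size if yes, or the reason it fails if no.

No product — primer B has no binding site in the template.

Primer B (AGGCGTGT) does not match the top strand, and its reverse complement ACACGCCT does not match either.
With no annealing site for primer B, no amplification occurs.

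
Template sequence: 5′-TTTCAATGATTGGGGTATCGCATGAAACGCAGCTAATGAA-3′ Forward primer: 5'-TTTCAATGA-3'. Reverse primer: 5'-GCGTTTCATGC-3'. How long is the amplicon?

30 bp

Forward primer TTTCAATGA is found on the top strand at positions 1–9.
Reverse complement of the reverse primer: GCATGAAACGC. This occurs on the top strand at positions 20–30.
Amplicon spans positions 1–30: 30 bp.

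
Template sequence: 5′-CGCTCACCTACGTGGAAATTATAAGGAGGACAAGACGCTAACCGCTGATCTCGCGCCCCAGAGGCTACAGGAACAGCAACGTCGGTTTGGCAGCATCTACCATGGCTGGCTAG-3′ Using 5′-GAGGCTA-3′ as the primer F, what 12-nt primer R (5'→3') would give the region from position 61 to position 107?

The product's 3' end on the top strand is position 107.
The reverse primer anneals to the top strand over positions 96–107, i.e. to TCTACCATGGCT.
Its sequence written 5'→3' is the reverse complement: AGCCATGGTAGA.

5'-AGCCATGGTAGA-3'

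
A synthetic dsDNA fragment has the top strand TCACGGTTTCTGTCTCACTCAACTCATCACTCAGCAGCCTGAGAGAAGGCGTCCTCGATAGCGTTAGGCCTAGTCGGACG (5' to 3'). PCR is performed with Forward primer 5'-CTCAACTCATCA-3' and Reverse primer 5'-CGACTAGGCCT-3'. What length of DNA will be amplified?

59 bp

Scanning the template, CTCAACTCATCA occurs at positions 18–29; this primer anneals to the bottom strand there with its 3' end pointing downstream.
Taking the reverse complement of CGACTAGGCCT gives AGGCCTAGTCG, found at positions 66–76 on the template; the primer anneals here to the top strand with its 3' end pointing upstream.
Amplicon spans positions 18–76: 59 bp.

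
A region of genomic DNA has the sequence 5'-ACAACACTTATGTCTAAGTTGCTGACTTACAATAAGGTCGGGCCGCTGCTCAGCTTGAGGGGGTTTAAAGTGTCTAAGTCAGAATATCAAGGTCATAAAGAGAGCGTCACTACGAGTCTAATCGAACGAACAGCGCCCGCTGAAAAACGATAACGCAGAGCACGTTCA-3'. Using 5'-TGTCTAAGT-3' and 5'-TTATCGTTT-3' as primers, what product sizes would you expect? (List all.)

143 bp, 83 bp

The forward primer TGTCTAAGT matches the top strand at positions 11–19, 71–79.
The reverse primer's reverse complement is AAACGATAA, matching at positions 145–153.
Each forward site pairs with the reverse site to give a product ending at position 153: sizes 143, 83 bp.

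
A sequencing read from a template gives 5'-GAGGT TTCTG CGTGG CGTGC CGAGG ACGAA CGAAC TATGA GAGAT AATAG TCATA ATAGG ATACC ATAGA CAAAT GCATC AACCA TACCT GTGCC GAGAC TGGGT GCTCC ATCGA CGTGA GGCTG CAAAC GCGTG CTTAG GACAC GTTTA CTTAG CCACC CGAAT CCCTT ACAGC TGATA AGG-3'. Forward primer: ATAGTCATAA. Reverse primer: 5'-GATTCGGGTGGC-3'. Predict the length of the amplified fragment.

Forward primer ATAGTCATAA is found on the top strand at positions 47–56.
Reverse complement of the reverse primer: GCCACCCGAATC. This occurs on the top strand at positions 155–166.
Amplicon spans positions 47–166: 120 bp.

120 bp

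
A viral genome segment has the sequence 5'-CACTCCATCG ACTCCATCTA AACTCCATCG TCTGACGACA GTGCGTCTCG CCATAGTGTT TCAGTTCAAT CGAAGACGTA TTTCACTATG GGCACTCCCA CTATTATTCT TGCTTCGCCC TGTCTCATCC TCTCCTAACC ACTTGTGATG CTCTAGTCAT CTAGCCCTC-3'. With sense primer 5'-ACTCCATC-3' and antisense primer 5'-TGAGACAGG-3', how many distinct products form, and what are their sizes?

The forward primer ACTCCATC matches the top strand at positions 2–9, 11–18, 22–29.
The reverse primer's reverse complement is CCTGTCTCA, matching at positions 119–127.
Each forward site pairs with the reverse site to give a product ending at position 127: sizes 126, 117, 106 bp.

Three products: 126 bp, 117 bp, 106 bp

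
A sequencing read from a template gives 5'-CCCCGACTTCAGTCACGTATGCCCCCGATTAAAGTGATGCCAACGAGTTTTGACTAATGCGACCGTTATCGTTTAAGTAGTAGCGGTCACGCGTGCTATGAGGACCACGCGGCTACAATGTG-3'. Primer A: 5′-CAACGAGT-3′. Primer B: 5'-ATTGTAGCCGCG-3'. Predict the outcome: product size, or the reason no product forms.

Primer A (CAACGAGT) matches the top strand at positions 41–48; it acts as a forward primer.
Primer B's reverse complement is CGCGGCTACAAT, matching the top strand at positions 108–119; it acts as a reverse primer.
The 3' ends face each other across positions 41–119, giving a 79 bp product.

Yes — a 79 bp product.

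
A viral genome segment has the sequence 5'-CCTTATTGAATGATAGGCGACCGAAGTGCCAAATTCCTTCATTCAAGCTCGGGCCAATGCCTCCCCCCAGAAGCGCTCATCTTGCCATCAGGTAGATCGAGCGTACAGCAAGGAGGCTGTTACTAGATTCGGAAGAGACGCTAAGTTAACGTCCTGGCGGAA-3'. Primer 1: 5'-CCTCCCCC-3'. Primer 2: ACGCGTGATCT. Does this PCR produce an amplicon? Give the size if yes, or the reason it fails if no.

Primer 2 (ACGCGTGATCT) does not match the top strand, and its reverse complement AGATCACGCGT does not match either.
With no annealing site for primer 2, no amplification occurs.

No product — primer 2 has no binding site in the template.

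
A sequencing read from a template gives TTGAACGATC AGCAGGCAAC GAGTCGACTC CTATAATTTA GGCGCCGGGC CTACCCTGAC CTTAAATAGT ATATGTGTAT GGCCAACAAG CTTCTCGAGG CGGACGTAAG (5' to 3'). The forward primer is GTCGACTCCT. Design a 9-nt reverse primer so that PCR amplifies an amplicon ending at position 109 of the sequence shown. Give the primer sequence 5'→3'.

5'-TTACGTCCG-3'

The forward primer binds at positions 23–32; the product's 3' end on the top strand is position 109.
The reverse primer anneals to the top strand over positions 101–109, i.e. to CGGACGTAA.
Its sequence written 5'→3' is the reverse complement: TTACGTCCG.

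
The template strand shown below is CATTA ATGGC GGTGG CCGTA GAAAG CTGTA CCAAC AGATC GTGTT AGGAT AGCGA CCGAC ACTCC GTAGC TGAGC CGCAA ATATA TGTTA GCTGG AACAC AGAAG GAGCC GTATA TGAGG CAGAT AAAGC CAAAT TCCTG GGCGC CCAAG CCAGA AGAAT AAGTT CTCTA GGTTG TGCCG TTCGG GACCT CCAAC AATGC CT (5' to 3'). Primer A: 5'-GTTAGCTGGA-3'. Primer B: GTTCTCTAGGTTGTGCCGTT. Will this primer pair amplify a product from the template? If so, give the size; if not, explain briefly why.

Primer A (GTTAGCTGGA) matches the top strand at positions 87–96 (3' end points downstream).
Primer B (GTTCTCTAGGTTGTGCCGTT) also matches the top strand directly, at positions 163–182 — its reverse complement AACGGCACAACCTAGAGAAC is not present.
Both primers anneal to the bottom strand with 3' ends pointing the same way, so neither can prime synthesis back toward the other.

No product — both primers anneal to the same strand and extend in the same direction.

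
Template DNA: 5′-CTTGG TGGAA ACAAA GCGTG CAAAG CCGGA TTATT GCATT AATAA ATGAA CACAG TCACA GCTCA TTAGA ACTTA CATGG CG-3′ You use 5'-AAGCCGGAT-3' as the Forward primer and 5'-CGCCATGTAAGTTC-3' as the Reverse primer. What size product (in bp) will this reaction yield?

Scanning the template, AAGCCGGAT occurs at positions 23–31; this primer anneals to the bottom strand there with its 3' end pointing downstream.
The reverse primer's reverse complement is GAACTTACATGGCG, which matches the template at positions 69–82.
Amplicon spans positions 23–82: 60 bp.

60 bp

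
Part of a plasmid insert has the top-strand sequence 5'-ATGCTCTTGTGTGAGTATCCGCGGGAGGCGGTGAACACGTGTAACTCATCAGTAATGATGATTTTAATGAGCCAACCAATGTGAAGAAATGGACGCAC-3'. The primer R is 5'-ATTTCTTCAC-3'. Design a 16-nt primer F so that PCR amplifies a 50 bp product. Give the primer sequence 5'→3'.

5'-GTAACTCATCAGTAAT-3'

The reverse primer's reverse complement GTGAAGAAAT matches the template at positions 81–90, so the product ends at position 90.
A 50 bp product then starts at position 90 − 50 + 1 = 41.
The forward primer is identical to the top strand there: GTAACTCATCAGTAAT.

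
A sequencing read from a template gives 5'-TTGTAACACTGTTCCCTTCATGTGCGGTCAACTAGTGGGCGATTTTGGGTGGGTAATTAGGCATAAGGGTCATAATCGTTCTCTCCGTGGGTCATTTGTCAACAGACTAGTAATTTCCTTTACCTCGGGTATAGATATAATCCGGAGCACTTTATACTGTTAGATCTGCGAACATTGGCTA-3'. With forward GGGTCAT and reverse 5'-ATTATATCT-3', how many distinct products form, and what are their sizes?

The forward primer GGGTCAT matches the top strand at positions 67–73, 89–95.
The reverse primer's reverse complement is AGATATAAT, matching at positions 133–141.
Each forward site pairs with the reverse site to give a product ending at position 141: sizes 75, 53 bp.

Two products: 75 bp, 53 bp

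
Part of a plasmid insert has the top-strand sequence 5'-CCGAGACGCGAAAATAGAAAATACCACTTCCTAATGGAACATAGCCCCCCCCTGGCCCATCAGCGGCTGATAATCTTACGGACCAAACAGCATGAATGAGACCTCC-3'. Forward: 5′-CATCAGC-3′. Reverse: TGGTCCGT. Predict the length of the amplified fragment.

The forward primer matches the template at positions 58–64.
The reverse primer's reverse complement is ACGGACCA, which matches the template at positions 78–85.
Amplicon spans positions 58–85: 28 bp.

28 bp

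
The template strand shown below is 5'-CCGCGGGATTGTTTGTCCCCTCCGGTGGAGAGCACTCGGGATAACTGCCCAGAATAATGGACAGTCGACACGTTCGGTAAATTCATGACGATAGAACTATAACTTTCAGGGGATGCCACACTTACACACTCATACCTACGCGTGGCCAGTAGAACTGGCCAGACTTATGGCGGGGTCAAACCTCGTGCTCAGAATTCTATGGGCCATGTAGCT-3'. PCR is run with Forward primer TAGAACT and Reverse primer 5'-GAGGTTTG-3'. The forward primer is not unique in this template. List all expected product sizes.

93 bp, 35 bp

The forward primer TAGAACT matches the top strand at positions 92–98, 150–156.
The reverse primer's reverse complement is CAAACCTC, matching at positions 177–184.
Each forward site pairs with the reverse site to give a product ending at position 184: sizes 93, 35 bp.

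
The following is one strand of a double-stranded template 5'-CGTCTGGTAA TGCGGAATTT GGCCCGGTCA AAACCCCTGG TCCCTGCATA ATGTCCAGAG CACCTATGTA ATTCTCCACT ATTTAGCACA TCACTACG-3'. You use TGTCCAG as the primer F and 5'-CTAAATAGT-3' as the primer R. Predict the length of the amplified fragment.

35 bp

The forward primer matches the template at positions 52–58.
Taking the reverse complement of CTAAATAGT gives ACTATTTAG, found at positions 78–86 on the template; the primer anneals here to the top strand with its 3' end pointing upstream.
Amplicon spans positions 52–86: 35 bp.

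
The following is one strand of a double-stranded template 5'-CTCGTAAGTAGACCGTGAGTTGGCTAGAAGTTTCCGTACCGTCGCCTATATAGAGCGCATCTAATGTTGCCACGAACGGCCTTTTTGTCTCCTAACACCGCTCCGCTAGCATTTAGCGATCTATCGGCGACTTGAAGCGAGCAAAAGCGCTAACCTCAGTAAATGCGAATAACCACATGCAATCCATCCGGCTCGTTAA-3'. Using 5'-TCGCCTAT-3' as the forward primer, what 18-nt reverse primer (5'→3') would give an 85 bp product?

5'-CGATAGATCGCTAAATGC-3'

The forward primer binds at positions 42–49, so an 85 bp product ends at position 42 + 85 − 1 = 126.
The reverse primer anneals to the top strand over positions 109–126, i.e. to GCATTTAGCGATCTATCG.
Its sequence written 5'→3' is the reverse complement: CGATAGATCGCTAAATGC.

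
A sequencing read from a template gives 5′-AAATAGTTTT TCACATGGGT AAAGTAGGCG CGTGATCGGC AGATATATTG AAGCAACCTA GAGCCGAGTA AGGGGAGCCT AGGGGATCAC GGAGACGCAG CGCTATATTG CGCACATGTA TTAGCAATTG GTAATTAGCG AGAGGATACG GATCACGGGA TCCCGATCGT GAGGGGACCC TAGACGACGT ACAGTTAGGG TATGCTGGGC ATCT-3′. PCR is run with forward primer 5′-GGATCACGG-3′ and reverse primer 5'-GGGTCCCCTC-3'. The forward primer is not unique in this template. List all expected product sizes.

97 bp, 31 bp

The forward primer GGATCACGG matches the top strand at positions 84–92, 150–158.
The reverse primer's reverse complement is GAGGGGACCC, matching at positions 171–180.
Each forward site pairs with the reverse site to give a product ending at position 180: sizes 97, 31 bp.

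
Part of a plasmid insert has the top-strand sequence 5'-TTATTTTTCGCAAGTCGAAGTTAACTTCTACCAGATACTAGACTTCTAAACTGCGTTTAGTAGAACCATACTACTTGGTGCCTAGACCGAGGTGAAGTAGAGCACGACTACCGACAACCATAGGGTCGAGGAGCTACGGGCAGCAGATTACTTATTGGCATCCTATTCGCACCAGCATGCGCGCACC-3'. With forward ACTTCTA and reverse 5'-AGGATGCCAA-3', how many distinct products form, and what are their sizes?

The forward primer ACTTCTA matches the top strand at positions 24–30, 42–48.
The reverse primer's reverse complement is TTGGCATCCT, matching at positions 155–164.
Each forward site pairs with the reverse site to give a product ending at position 164: sizes 141, 123 bp.

Two products: 141 bp, 123 bp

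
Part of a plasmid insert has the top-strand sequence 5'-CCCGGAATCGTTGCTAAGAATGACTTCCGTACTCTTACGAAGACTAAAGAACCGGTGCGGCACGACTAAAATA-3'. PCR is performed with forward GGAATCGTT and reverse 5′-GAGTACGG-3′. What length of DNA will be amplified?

Forward primer GGAATCGTT is found on the top strand at positions 4–12.
The reverse primer's reverse complement is CCGTACTC, which matches the template at positions 27–34.
The product runs from position 4 to position 34, so its length is 34 − 4 + 1 = 31 bp.

31 bp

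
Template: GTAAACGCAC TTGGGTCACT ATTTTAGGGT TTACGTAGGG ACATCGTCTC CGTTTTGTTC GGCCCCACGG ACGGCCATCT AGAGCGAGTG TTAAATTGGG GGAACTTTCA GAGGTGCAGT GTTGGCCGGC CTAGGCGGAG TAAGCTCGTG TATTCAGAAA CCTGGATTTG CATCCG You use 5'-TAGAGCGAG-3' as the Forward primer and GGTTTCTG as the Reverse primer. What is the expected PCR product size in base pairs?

Scanning the template, TAGAGCGAG occurs at positions 80–88; this primer anneals to the bottom strand there with its 3' end pointing downstream.
Taking the reverse complement of GGTTTCTG gives CAGAAACC, found at positions 155–162 on the template; the primer anneals here to the top strand with its 3' end pointing upstream.
The product runs from position 80 to position 162, so its length is 162 − 80 + 1 = 83 bp.

83 bp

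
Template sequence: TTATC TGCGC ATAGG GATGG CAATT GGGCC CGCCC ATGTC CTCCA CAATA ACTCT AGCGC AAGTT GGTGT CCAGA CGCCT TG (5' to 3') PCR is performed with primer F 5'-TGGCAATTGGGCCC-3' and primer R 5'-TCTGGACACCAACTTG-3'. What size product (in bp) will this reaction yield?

Scanning the template, TGGCAATTGGGCCC occurs at positions 18–31; this primer anneals to the bottom strand there with its 3' end pointing downstream.
Taking the reverse complement of TCTGGACACCAACTTG gives CAAGTTGGTGTCCAGA, found at positions 60–75 on the template; the primer anneals here to the top strand with its 3' end pointing upstream.
Amplicon spans positions 18–75: 58 bp.

58 bp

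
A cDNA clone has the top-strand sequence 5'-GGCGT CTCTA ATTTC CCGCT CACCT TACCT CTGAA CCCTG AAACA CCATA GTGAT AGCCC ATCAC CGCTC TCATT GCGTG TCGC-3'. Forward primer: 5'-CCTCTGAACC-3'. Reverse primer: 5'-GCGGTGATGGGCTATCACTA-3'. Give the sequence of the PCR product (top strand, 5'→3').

5'-CCTCTGAACCCTGAAACACCATAGTGATAGCCCATCACCGC-3'

The forward primer matches the template at positions 28–37.
Taking the reverse complement of GCGGTGATGGGCTATCACTA gives TAGTGATAGCCCATCACCGC, found at positions 49–68 on the template; the primer anneals here to the top strand with its 3' end pointing upstream.
The product is the template from position 28 through 68 (41 bp).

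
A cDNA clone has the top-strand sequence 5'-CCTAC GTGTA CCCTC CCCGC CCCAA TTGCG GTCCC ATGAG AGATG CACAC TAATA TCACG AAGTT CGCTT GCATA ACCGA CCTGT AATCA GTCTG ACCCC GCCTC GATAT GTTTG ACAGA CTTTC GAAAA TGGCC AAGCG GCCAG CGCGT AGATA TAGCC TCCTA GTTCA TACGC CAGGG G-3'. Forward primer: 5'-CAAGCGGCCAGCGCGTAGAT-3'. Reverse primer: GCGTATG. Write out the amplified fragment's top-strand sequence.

Scanning the template, CAAGCGGCCAGCGCGTAGAT occurs at positions 135–154; this primer anneals to the bottom strand there with its 3' end pointing downstream.
The reverse primer's reverse complement is CATACGC, which matches the template at positions 169–175.
The product is the template from position 135 through 175 (41 bp).

5'-CAAGCGGCCAGCGCGTAGATATAGCCTCCTAGTTCATACGC-3'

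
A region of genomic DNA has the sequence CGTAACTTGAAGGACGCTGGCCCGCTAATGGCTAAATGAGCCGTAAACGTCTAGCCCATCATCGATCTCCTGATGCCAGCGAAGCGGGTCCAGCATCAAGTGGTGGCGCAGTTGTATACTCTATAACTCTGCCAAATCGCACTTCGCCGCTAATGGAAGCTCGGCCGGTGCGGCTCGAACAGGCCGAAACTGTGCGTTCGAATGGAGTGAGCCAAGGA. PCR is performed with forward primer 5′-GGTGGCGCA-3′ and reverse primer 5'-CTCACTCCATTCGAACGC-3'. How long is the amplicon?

The forward primer matches the template at positions 102–110.
Taking the reverse complement of CTCACTCCATTCGAACGC gives GCGTTCGAATGGAGTGAG, found at positions 194–211 on the template; the primer anneals here to the top strand with its 3' end pointing upstream.
Amplicon spans positions 102–211: 110 bp.

110 bp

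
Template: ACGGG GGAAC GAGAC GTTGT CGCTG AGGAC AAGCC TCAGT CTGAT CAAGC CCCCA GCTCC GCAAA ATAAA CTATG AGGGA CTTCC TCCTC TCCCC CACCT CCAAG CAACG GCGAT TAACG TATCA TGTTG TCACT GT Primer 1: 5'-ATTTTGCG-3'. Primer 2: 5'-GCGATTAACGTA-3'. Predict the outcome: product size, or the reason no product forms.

No product — the primers' 3' ends point away from each other.

Primer 1 (ATTTTGCG) has reverse complement CGCAAAAT, which matches the top strand at positions 60–67; primer 1 anneals to the top strand there with its 3' end pointing upstream toward position 60.
Primer 2 (GCGATTAACGTA) matches the top strand directly at positions 111–122; it anneals to the bottom strand with its 3' end pointing downstream toward position 122.
The 3' ends diverge (primer 1 extends toward position 1, primer 2 toward position 137), so the primers never converge on a shared product.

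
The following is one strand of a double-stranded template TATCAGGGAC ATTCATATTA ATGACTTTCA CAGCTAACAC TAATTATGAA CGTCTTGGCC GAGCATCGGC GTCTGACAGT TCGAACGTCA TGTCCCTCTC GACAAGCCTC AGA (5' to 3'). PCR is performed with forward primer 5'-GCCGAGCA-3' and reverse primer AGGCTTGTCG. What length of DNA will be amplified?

52 bp

The forward primer matches the template at positions 58–65.
Reverse complement of the reverse primer: CGACAAGCCT. This occurs on the top strand at positions 100–109.
The product runs from position 58 to position 109, so its length is 109 − 58 + 1 = 52 bp.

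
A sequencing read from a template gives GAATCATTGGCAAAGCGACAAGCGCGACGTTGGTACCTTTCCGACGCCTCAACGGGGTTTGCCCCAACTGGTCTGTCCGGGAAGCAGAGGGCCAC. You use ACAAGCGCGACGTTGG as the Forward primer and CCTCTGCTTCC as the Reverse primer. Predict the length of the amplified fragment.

Forward primer ACAAGCGCGACGTTGG is found on the top strand at positions 18–33.
Reverse complement of the reverse primer: GGAAGCAGAGG. This occurs on the top strand at positions 80–90.
Product length = (reverse-primer end) − (forward-primer start) + 1 = 90 − 18 + 1 = 73 bp.

73 bp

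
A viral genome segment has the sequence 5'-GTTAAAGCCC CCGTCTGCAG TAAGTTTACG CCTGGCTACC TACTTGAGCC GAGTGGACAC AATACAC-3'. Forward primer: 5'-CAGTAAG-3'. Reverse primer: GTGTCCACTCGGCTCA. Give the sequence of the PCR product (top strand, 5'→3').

The forward primer matches the template at positions 18–24.
The reverse primer's reverse complement is TGAGCCGAGTGGACAC, which matches the template at positions 45–60.
The product is the template from position 18 through 60 (43 bp).

5'-CAGTAAGTTTACGCCTGGCTACCTACTTGAGCCGAGTGGACAC-3'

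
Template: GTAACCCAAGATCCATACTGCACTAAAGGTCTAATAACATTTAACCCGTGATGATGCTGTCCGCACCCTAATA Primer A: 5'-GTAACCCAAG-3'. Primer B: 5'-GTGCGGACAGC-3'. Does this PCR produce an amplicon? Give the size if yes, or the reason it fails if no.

Primer A (GTAACCCAAG) matches the top strand at positions 1–10; it acts as a forward primer.
Primer B's reverse complement is GCTGTCCGCAC, matching the top strand at positions 56–66; it acts as a reverse primer.
The 3' ends face each other across positions 1–66, giving a 66 bp product.

Yes — a 66 bp product.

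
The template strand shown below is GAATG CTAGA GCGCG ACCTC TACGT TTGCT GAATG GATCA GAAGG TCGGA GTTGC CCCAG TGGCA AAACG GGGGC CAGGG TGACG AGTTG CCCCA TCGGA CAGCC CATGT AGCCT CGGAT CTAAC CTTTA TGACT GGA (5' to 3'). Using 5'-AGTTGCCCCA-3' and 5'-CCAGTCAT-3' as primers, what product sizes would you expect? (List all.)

88 bp, 52 bp

The forward primer AGTTGCCCCA matches the top strand at positions 50–59, 86–95.
The reverse primer's reverse complement is ATGACTGG, matching at positions 130–137.
Each forward site pairs with the reverse site to give a product ending at position 137: sizes 88, 52 bp.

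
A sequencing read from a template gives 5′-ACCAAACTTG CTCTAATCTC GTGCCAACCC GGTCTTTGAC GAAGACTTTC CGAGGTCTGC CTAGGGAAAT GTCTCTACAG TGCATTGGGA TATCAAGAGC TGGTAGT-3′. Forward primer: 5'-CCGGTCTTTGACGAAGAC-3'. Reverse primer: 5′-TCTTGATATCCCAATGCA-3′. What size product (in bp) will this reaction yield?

Forward primer CCGGTCTTTGACGAAGAC is found on the top strand at positions 29–46.
The reverse primer's reverse complement is TGCATTGGGATATCAAGA, which matches the template at positions 81–98.
The product runs from position 29 to position 98, so its length is 98 − 29 + 1 = 70 bp.

70 bp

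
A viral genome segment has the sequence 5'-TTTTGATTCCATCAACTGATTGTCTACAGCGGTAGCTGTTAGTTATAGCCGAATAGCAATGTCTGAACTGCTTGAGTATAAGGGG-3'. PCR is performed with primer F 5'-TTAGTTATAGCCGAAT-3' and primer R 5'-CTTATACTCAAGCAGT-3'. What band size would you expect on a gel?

44 bp

Forward primer TTAGTTATAGCCGAAT is found on the top strand at positions 39–54.
Reverse complement of the reverse primer: ACTGCTTGAGTATAAG. This occurs on the top strand at positions 67–82.
Product length = (reverse-primer end) − (forward-primer start) + 1 = 82 − 39 + 1 = 44 bp.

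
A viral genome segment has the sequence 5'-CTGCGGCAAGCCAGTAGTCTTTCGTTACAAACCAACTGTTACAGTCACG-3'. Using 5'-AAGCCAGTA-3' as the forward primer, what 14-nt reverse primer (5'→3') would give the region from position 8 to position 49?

The product's 3' end on the top strand is position 49.
The reverse primer anneals to the top strand over positions 36–49, i.e. to CTGTTACAGTCACG.
Its sequence written 5'→3' is the reverse complement: CGTGACTGTAACAG.

5'-CGTGACTGTAACAG-3'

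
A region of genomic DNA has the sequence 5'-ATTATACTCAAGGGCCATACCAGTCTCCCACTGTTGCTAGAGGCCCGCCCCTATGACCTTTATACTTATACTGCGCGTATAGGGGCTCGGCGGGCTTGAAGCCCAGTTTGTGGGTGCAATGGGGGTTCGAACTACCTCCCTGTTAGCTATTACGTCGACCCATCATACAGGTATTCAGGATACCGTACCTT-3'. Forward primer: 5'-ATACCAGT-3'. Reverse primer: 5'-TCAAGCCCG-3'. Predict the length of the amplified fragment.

The forward primer matches the template at positions 17–24.
Reverse complement of the reverse primer: CGGGCTTGA. This occurs on the top strand at positions 91–99.
Amplicon spans positions 17–99: 83 bp.

83 bp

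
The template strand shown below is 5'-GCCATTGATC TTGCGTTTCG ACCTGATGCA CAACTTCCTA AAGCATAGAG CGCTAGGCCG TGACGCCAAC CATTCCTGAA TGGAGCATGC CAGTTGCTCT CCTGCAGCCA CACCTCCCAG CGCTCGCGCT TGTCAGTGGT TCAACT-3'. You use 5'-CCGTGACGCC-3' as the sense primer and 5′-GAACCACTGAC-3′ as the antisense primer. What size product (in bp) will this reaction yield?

85 bp

The forward primer matches the template at positions 58–67.
Reverse complement of the reverse primer: GTCAGTGGTTC. This occurs on the top strand at positions 132–142.
Product length = (reverse-primer end) − (forward-primer start) + 1 = 142 − 58 + 1 = 85 bp.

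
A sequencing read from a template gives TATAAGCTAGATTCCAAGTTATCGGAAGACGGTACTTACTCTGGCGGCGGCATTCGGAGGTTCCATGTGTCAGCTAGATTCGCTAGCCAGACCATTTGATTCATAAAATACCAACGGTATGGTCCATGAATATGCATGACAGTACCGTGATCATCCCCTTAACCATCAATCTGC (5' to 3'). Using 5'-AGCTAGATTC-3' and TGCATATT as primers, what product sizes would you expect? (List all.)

The forward primer AGCTAGATTC matches the top strand at positions 5–14, 72–81.
The reverse primer's reverse complement is AATATGCA, matching at positions 129–136.
Each forward site pairs with the reverse site to give a product ending at position 136: sizes 132, 65 bp.

132 bp, 65 bp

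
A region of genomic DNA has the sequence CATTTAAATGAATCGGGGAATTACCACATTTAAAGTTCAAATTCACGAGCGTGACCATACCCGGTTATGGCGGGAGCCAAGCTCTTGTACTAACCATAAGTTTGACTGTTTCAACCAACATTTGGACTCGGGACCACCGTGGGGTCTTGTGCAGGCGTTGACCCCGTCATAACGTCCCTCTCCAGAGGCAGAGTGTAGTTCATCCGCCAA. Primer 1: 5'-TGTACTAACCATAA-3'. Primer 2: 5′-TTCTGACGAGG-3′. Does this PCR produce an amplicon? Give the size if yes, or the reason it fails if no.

No product — primer 2 has no binding site in the template.

Primer 2 (TTCTGACGAGG) does not match the top strand, and its reverse complement CCTCGTCAGAA does not match either.
With no annealing site for primer 2, no amplification occurs.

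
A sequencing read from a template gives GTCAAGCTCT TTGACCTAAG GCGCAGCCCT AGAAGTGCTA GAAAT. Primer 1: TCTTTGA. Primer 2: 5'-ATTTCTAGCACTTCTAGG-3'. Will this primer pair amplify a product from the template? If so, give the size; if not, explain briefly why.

Yes — a 38 bp product.

Primer 1 (TCTTTGA) matches the top strand at positions 8–14; it acts as a forward primer.
Primer 2's reverse complement is CCTAGAAGTGCTAGAAAT, matching the top strand at positions 28–45; it acts as a reverse primer.
The 3' ends face each other across positions 8–45, giving a 38 bp product.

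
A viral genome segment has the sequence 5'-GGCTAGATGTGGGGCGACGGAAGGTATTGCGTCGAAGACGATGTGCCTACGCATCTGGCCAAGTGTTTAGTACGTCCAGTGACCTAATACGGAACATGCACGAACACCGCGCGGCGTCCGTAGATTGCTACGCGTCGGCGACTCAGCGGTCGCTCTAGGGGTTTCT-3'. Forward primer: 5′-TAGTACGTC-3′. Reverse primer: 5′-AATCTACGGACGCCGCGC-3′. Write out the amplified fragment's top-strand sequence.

5'-TAGTACGTCCAGTGACCTAATACGGAACATGCACGAACACCGCGCGGCGTCCGTAGATT-3'

Scanning the template, TAGTACGTC occurs at positions 68–76; this primer anneals to the bottom strand there with its 3' end pointing downstream.
Taking the reverse complement of AATCTACGGACGCCGCGC gives GCGCGGCGTCCGTAGATT, found at positions 109–126 on the template; the primer anneals here to the top strand with its 3' end pointing upstream.
The product is the template from position 68 through 126 (59 bp).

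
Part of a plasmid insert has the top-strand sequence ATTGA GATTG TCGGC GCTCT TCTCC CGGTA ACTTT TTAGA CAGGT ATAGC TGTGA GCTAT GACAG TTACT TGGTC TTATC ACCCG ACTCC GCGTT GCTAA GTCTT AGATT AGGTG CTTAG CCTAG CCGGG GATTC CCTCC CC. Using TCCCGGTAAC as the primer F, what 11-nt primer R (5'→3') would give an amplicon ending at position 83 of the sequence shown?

The forward primer binds at positions 23–32; the product's 3' end on the top strand is position 83.
The reverse primer anneals to the top strand over positions 73–83, i.e. to GTCTTATCACC.
Its sequence written 5'→3' is the reverse complement: GGTGATAAGAC.

5'-GGTGATAAGAC-3'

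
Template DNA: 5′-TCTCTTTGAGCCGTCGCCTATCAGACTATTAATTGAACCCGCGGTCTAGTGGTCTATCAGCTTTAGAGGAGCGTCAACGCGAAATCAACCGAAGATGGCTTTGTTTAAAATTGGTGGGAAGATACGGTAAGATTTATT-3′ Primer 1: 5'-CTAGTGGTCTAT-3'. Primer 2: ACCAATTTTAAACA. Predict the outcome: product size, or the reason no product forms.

Primer 1 (CTAGTGGTCTAT) matches the top strand at positions 46–57; it acts as a forward primer.
Primer 2's reverse complement is TGTTTAAAATTGGT, matching the top strand at positions 102–115; it acts as a reverse primer.
The 3' ends face each other across positions 46–115, giving a 70 bp product.

Yes — a 70 bp product.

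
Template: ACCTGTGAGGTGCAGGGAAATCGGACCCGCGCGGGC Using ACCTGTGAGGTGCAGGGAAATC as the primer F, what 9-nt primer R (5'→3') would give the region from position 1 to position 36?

The product's 3' end on the top strand is position 36.
The reverse primer anneals to the top strand over positions 28–36, i.e. to CGCGCGGGC.
Its sequence written 5'→3' is the reverse complement: GCCCGCGCG.

5'-GCCCGCGCG-3'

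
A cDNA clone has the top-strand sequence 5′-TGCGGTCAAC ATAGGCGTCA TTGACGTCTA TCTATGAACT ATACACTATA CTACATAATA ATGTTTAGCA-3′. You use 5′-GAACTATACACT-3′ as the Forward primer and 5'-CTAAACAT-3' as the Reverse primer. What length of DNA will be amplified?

33 bp

The forward primer matches the template at positions 36–47.
Reverse complement of the reverse primer: ATGTTTAG. This occurs on the top strand at positions 61–68.
The product runs from position 36 to position 68, so its length is 68 − 36 + 1 = 33 bp.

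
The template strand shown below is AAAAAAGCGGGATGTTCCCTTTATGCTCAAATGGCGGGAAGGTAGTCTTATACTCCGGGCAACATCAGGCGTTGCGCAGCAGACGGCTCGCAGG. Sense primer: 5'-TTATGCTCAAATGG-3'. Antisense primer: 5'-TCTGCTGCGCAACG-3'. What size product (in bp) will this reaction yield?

Forward primer TTATGCTCAAATGG is found on the top strand at positions 21–34.
Reverse complement of the reverse primer: CGTTGCGCAGCAGA. This occurs on the top strand at positions 70–83.
Amplicon spans positions 21–83: 63 bp.

63 bp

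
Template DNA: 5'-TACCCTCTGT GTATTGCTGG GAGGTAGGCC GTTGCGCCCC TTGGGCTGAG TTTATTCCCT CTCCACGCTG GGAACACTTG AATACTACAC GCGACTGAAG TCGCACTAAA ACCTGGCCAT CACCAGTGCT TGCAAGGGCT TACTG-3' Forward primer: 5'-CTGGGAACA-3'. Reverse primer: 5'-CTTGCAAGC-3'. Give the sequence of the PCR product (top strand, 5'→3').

5'-CTGGGAACACTTGAATACTACACGCGACTGAAGTCGCACTAAAACCTGGCCATCACCAGTGCTTGCAAG-3'

The forward primer matches the template at positions 68–76.
The reverse primer's reverse complement is GCTTGCAAG, which matches the template at positions 128–136.
The product is the template from position 68 through 136 (69 bp).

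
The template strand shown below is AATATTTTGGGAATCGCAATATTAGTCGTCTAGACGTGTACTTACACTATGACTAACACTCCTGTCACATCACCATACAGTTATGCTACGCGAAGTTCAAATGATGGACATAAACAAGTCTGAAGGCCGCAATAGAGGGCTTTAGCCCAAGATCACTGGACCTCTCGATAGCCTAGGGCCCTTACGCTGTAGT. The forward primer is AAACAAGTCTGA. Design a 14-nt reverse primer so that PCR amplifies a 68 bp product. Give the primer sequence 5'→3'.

5'-GCCCTAGGCTATCG-3'

The forward primer binds at positions 112–123, so a 68 bp product ends at position 112 + 68 − 1 = 179.
The reverse primer anneals to the top strand over positions 166–179, i.e. to CGATAGCCTAGGGC.
Its sequence written 5'→3' is the reverse complement: GCCCTAGGCTATCG.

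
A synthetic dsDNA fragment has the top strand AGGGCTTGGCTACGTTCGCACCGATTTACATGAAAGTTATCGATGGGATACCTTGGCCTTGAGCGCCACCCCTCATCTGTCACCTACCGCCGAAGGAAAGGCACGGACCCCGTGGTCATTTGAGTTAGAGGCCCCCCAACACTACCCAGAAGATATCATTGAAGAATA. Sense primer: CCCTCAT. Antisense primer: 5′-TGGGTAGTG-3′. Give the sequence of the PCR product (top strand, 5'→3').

Scanning the template, CCCTCAT occurs at positions 70–76; this primer anneals to the bottom strand there with its 3' end pointing downstream.
The reverse primer's reverse complement is CACTACCCA, which matches the template at positions 140–148.
The product is the template from position 70 through 148 (79 bp).

5'-CCCTCATCTGTCACCTACCGCCGAAGGAAAGGCACGGACCCCGTGGTCATTTGAGTTAGAGGCCCCCCAACACTACCCA-3'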